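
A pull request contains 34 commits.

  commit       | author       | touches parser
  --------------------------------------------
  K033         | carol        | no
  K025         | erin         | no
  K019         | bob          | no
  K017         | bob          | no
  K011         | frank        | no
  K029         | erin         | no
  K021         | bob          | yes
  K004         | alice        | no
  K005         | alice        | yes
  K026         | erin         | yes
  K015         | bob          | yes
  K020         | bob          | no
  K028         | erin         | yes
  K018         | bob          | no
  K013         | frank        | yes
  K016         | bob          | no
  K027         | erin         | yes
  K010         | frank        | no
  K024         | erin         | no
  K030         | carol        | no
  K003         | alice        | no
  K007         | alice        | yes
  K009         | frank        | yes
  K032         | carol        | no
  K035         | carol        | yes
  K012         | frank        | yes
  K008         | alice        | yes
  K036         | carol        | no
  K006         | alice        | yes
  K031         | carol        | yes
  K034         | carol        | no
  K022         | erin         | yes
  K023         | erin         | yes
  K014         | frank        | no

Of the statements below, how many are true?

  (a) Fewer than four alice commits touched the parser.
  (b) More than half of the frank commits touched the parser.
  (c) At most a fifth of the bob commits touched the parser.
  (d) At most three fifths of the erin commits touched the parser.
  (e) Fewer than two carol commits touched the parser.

(a) alice: |A| = 6, |A ∩ B| = 4; needs |A ∩ B| < 4 — false.
(b) frank: |A| = 6, |A ∩ B| = 3; needs |A ∩ B| > |A ∖ B| — false.
(c) bob: |A| = 7, |A ∩ B| = 2; needs |A ∩ B| / |A| ≤ 1/5 — false.
(d) erin: |A| = 8, |A ∩ B| = 5; needs |A ∩ B| / |A| ≤ 3/5 — false.
(e) carol: |A| = 7, |A ∩ B| = 2; needs |A ∩ B| < 2 — false.

0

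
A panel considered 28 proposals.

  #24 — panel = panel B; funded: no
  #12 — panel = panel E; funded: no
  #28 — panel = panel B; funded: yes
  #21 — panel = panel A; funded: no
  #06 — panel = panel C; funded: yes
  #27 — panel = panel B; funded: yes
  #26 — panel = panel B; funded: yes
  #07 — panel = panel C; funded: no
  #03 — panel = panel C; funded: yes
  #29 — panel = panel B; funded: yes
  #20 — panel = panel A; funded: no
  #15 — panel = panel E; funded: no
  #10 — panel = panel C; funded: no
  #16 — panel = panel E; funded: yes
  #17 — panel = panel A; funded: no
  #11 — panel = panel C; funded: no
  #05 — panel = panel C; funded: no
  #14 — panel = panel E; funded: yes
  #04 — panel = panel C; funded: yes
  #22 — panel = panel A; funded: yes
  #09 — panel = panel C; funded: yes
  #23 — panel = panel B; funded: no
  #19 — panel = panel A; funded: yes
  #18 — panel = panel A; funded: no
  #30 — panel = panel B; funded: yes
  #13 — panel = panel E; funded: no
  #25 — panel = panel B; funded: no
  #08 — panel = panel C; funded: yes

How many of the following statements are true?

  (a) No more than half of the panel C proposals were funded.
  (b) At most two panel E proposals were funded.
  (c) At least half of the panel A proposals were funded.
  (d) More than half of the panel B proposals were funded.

2

(a) panel C: |A| = 9, |A ∩ B| = 5; needs |A ∩ B| ≤ |A ∖ B| — false.
(b) panel E: |A| = 5, |A ∩ B| = 2; needs |A ∩ B| ≤ 2 — true.
(c) panel A: |A| = 6, |A ∩ B| = 2; needs |A ∩ B| ≥ |A ∖ B| — false.
(d) panel B: |A| = 8, |A ∩ B| = 5; needs |A ∩ B| > |A ∖ B| — true.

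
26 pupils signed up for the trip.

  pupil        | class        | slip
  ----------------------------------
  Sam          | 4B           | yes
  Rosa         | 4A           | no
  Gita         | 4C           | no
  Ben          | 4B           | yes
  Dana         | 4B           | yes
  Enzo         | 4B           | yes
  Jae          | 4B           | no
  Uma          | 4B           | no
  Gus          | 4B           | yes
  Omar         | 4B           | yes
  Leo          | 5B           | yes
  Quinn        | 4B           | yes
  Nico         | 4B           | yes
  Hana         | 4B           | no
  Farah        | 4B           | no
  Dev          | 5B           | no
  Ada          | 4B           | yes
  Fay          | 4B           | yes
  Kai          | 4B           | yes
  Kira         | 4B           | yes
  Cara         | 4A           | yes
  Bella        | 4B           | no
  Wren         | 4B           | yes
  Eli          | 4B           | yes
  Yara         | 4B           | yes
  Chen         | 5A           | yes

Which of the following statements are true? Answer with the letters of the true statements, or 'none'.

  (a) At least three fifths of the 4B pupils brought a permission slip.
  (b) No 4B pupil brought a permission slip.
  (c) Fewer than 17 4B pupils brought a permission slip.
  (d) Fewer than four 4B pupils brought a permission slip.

|A| = 20, |A ∩ B| = 15, |A ∖ B| = 5.
(a) |A ∩ B| / |A| ≥ 3/5: holds.
(b) A ∩ B = ∅ (|A ∩ B| = 0): fails.
(c) |A ∩ B| < 17: holds.
(d) |A ∩ B| < 4: fails.

(a), (c)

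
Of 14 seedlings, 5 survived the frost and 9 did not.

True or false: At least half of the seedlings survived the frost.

The determiner here denotes the relation: |A ∩ B| ≥ |A ∖ B|.
|A| = 14, |A ∩ B| = 5, |A ∖ B| = 9.
5 < 9, so the statement is false.

False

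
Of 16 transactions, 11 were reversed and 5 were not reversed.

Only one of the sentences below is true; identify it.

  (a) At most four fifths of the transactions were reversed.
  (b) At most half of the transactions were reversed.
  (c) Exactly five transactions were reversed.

(a)

|A| = 16, |A ∩ B| = 11, |A ∖ B| = 5.
(a) requires |A ∩ B| / |A| ≤ 4/5: true.
(b) requires |A ∩ B| ≤ |A ∖ B|: false.
(c) requires |A ∩ B| = 5: false.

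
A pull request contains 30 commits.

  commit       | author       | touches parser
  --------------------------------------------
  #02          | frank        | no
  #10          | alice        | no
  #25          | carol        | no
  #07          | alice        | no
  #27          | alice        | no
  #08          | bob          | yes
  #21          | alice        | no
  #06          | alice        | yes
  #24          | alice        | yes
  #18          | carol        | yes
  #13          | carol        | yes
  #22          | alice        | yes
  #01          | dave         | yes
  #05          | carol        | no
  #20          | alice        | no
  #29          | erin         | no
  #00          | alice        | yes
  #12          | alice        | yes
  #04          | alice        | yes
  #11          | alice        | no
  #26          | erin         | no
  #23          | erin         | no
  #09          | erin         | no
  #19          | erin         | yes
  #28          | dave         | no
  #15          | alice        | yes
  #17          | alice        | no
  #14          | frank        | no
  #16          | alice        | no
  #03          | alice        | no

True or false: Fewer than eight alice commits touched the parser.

'Fewer than eight alice commits touched the parser' holds iff |A ∩ B| < 8.
|A| = 16, |A ∩ B| = 7, |A ∖ B| = 9.
|A ∩ B| = 7, so the statement is true.

True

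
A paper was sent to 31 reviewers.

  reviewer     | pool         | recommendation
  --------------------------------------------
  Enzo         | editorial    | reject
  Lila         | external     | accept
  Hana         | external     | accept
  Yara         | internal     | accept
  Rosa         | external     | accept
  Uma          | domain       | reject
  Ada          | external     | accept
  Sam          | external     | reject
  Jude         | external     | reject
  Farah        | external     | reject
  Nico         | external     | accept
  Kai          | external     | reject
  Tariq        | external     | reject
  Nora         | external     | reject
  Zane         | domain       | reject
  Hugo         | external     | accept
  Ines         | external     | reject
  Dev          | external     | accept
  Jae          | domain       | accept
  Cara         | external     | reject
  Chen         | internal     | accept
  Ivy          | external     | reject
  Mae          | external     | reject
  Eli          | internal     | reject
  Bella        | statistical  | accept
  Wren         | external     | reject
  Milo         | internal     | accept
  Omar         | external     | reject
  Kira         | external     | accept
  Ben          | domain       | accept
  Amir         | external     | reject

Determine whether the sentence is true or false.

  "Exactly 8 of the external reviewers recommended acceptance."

The determiner here denotes the relation: |A ∩ B| = 8.
|A| = 21, |A ∩ B| = 8, |A ∖ B| = 13.
|A ∩ B| = 8, so the statement is true.

True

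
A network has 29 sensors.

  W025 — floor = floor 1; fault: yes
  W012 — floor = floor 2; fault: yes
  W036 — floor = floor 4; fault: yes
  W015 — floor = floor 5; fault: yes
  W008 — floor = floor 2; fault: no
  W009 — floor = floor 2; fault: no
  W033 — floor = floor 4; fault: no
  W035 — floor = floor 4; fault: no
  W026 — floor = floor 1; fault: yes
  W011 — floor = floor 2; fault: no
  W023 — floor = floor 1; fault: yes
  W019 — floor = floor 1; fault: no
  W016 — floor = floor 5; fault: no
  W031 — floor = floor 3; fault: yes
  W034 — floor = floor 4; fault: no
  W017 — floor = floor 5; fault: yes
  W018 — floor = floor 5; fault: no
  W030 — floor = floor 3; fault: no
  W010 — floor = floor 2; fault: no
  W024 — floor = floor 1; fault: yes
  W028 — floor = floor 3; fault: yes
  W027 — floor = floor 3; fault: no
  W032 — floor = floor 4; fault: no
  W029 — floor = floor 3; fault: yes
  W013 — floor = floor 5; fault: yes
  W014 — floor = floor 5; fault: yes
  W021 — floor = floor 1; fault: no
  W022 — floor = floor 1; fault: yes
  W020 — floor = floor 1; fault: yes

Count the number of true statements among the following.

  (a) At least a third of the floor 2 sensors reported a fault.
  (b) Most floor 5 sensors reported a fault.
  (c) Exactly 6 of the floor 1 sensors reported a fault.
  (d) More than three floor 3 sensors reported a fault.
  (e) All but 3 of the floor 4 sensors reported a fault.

2

(a) floor 2: |A| = 5, |A ∩ B| = 1; needs |A ∩ B| / |A| ≥ 1/3 — false.
(b) floor 5: |A| = 6, |A ∩ B| = 4; needs |A ∩ B| > |A ∖ B| — true.
(c) floor 1: |A| = 8, |A ∩ B| = 6; needs |A ∩ B| = 6 — true.
(d) floor 3: |A| = 5, |A ∩ B| = 3; needs |A ∩ B| > 3 — false.
(e) floor 4: |A| = 5, |A ∩ B| = 1; needs |A ∖ B| = 3 — false.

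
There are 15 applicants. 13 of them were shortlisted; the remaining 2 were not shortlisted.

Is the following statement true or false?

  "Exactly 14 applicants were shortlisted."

'Exactly 14 applicants were shortlisted' holds iff |A ∩ B| = 14.
|A| = 15, |A ∩ B| = 13, |A ∖ B| = 2.
|A ∩ B| = 13, so the statement is false.

False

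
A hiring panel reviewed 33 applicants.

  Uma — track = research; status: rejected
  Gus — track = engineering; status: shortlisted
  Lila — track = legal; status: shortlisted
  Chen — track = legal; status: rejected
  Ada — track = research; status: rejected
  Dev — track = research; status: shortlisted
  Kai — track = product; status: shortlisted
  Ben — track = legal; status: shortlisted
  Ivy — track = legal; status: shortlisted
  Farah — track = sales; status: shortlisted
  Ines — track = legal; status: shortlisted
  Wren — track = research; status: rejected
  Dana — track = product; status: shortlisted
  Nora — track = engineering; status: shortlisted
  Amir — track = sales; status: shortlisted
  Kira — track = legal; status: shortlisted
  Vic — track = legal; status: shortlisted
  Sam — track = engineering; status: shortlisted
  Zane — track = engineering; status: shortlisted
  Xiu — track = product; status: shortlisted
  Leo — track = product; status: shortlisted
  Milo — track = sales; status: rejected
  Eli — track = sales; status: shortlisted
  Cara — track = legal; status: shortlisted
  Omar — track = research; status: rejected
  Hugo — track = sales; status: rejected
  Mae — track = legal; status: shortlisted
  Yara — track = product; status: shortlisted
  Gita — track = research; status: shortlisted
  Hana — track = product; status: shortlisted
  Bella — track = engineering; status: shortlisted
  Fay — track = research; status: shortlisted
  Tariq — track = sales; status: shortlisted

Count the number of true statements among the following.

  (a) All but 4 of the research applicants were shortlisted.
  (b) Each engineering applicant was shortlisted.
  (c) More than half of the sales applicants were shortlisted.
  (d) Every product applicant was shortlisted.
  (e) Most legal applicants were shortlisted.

5

(a) research: |A| = 7, |A ∩ B| = 3; needs |A ∖ B| = 4 — true.
(b) engineering: |A| = 5, |A ∩ B| = 5; needs A ⊆ B, i.e. every element of A is in B (|A ∖ B| = 0) — true.
(c) sales: |A| = 6, |A ∩ B| = 4; needs |A ∩ B| > |A ∖ B| — true.
(d) product: |A| = 6, |A ∩ B| = 6; needs A ⊆ B, i.e. every element of A is in B (|A ∖ B| = 0) — true.
(e) legal: |A| = 9, |A ∩ B| = 8; needs |A ∩ B| > |A ∖ B| — true.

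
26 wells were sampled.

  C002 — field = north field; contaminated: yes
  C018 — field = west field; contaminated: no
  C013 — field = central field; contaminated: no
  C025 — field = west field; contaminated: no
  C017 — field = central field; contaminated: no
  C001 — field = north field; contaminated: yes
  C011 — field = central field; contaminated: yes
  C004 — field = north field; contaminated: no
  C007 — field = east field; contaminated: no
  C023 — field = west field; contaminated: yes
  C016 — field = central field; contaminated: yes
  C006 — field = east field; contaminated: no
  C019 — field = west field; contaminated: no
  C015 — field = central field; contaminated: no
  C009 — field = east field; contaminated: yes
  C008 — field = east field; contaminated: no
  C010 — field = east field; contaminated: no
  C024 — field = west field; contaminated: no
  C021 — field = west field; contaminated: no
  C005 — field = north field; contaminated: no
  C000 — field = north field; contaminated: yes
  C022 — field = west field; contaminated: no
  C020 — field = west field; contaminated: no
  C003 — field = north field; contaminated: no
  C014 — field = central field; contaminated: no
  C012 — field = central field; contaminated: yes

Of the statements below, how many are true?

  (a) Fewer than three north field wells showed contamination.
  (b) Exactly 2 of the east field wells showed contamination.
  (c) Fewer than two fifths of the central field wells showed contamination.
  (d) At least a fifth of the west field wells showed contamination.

0

(a) north field: |A| = 6, |A ∩ B| = 3; needs |A ∩ B| < 3 — false.
(b) east field: |A| = 5, |A ∩ B| = 1; needs |A ∩ B| = 2 — false.
(c) central field: |A| = 7, |A ∩ B| = 3; needs |A ∩ B| / |A| < 2/5 — false.
(d) west field: |A| = 8, |A ∩ B| = 1; needs |A ∩ B| / |A| ≥ 1/5 — false.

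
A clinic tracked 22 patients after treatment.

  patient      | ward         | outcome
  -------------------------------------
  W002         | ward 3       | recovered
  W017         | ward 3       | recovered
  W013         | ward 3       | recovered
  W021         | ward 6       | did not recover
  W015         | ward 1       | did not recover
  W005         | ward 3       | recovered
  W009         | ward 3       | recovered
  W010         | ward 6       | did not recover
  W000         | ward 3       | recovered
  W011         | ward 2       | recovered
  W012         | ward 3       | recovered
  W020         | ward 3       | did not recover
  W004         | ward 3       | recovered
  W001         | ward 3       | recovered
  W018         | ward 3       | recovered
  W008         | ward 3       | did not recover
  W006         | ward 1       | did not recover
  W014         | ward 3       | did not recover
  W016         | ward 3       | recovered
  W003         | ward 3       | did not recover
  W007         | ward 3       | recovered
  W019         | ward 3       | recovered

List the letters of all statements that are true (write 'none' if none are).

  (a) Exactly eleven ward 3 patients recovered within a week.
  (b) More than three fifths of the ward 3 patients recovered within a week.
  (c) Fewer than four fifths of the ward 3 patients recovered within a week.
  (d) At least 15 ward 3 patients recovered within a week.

(b), (c)

|A| = 17, |A ∩ B| = 13, |A ∖ B| = 4.
(a) |A ∩ B| = 11: fails.
(b) |A ∩ B| / |A| > 3/5: holds.
(c) |A ∩ B| / |A| < 4/5: holds.
(d) |A ∩ B| ≥ 15: fails.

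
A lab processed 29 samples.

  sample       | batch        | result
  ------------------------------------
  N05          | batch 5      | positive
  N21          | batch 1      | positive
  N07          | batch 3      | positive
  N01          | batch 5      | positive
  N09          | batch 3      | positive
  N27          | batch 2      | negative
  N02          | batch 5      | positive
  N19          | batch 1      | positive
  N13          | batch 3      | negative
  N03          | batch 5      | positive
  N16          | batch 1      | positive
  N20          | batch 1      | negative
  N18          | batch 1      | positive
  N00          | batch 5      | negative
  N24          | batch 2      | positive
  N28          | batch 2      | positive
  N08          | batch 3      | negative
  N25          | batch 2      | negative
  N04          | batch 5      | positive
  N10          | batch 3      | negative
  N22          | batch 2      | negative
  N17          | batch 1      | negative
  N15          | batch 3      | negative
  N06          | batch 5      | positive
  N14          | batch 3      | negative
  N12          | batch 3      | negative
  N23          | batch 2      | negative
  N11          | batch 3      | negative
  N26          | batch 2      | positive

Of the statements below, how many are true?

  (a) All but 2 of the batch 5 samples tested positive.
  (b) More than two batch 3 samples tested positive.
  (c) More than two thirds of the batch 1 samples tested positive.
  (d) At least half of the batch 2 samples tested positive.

(a) batch 5: |A| = 7, |A ∩ B| = 6; needs |A ∖ B| = 2 — false.
(b) batch 3: |A| = 9, |A ∩ B| = 2; needs |A ∩ B| > 2 — false.
(c) batch 1: |A| = 6, |A ∩ B| = 4; needs |A ∩ B| / |A| > 2/3 — false.
(d) batch 2: |A| = 7, |A ∩ B| = 3; needs |A ∩ B| ≥ |A ∖ B| — false.

0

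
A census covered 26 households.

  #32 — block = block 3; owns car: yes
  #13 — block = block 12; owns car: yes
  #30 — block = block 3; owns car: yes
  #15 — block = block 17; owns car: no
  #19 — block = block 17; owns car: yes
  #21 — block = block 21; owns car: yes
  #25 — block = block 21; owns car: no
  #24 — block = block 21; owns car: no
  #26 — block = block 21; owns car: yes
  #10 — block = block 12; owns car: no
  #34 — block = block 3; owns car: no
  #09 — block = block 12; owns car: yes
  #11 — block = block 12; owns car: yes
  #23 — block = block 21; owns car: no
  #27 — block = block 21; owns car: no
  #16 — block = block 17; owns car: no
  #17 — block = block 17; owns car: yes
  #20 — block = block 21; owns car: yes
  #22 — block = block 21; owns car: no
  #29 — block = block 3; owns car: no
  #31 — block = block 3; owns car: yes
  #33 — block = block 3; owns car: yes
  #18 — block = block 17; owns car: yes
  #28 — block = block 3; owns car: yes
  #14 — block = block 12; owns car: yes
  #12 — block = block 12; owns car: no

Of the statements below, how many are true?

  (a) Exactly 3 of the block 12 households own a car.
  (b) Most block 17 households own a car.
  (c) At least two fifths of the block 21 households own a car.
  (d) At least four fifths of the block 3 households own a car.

(a) block 12: |A| = 6, |A ∩ B| = 4; needs |A ∩ B| = 3 — false.
(b) block 17: |A| = 5, |A ∩ B| = 3; needs |A ∩ B| > |A ∖ B| — true.
(c) block 21: |A| = 8, |A ∩ B| = 3; needs |A ∩ B| / |A| ≥ 2/5 — false.
(d) block 3: |A| = 7, |A ∩ B| = 5; needs |A ∩ B| / |A| ≥ 4/5 — false.

1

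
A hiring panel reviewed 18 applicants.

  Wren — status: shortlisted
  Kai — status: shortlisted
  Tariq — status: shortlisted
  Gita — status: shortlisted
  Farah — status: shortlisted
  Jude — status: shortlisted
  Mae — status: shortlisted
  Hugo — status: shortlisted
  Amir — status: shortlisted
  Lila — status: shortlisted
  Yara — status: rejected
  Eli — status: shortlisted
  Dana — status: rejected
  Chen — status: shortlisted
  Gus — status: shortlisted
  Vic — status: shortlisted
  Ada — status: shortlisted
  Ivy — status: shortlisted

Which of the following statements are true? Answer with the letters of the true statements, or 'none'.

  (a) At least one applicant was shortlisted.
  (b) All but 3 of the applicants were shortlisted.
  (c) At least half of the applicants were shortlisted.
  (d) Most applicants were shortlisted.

(a), (c), (d)

|A| = 18, |A ∩ B| = 16, |A ∖ B| = 2.
(a) A ∩ B ≠ ∅ (|A ∩ B| ≥ 1): holds.
(b) |A ∖ B| = 3: fails.
(c) |A ∩ B| ≥ |A ∖ B|: holds.
(d) |A ∩ B| > |A ∖ B|: holds.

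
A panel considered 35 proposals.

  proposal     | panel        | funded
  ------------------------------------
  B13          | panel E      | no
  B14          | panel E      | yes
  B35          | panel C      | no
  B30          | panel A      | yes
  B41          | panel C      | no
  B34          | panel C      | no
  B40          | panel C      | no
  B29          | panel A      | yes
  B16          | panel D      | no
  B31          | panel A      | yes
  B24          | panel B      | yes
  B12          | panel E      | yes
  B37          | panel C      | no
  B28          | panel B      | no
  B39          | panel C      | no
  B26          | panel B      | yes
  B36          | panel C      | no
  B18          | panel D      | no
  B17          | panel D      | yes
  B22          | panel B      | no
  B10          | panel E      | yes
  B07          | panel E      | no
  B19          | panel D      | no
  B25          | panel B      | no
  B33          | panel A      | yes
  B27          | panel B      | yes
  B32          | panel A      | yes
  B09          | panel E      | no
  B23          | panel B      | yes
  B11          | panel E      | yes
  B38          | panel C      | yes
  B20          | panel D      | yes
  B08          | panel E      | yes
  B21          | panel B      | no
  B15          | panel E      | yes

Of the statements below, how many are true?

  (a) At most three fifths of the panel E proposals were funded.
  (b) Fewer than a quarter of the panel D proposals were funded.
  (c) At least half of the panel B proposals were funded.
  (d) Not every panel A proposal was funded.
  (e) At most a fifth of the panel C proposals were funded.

(a) panel E: |A| = 9, |A ∩ B| = 6; needs |A ∩ B| / |A| ≤ 3/5 — false.
(b) panel D: |A| = 5, |A ∩ B| = 2; needs |A ∩ B| / |A| < 1/4 — false.
(c) panel B: |A| = 8, |A ∩ B| = 4; needs |A ∩ B| ≥ |A ∖ B| — true.
(d) panel A: |A| = 5, |A ∩ B| = 5; needs A ⊄ B (|A ∖ B| ≥ 1) — false.
(e) panel C: |A| = 8, |A ∩ B| = 1; needs |A ∩ B| / |A| ≤ 1/5 — true.

2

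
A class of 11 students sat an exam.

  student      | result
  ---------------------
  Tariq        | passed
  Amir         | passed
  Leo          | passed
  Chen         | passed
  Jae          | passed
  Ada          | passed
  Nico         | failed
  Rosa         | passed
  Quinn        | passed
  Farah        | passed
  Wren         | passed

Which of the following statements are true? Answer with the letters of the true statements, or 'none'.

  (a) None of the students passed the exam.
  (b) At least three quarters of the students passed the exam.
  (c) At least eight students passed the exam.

|A| = 11, |A ∩ B| = 10, |A ∖ B| = 1.
(a) A ∩ B = ∅ (|A ∩ B| = 0): fails.
(b) |A ∩ B| / |A| ≥ 3/4: holds.
(c) |A ∩ B| ≥ 8: holds.

(b), (c)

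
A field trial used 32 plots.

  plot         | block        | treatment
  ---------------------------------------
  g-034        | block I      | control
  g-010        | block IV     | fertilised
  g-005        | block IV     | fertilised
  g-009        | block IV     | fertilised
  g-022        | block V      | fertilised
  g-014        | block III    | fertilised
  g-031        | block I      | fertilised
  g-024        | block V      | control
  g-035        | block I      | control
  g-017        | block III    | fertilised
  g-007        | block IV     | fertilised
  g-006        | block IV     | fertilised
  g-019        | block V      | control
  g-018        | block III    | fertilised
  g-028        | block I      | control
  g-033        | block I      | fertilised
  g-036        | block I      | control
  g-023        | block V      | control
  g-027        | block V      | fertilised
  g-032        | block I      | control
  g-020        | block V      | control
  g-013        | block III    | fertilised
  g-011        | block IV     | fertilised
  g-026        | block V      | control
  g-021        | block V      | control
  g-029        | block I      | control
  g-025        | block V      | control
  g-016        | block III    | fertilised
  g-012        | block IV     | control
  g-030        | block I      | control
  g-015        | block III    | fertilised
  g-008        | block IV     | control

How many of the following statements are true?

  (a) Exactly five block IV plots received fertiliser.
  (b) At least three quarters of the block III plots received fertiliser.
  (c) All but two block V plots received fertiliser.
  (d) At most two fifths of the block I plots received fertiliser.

(a) block IV: |A| = 8, |A ∩ B| = 6; needs |A ∩ B| = 5 — false.
(b) block III: |A| = 6, |A ∩ B| = 6; needs |A ∩ B| / |A| ≥ 3/4 — true.
(c) block V: |A| = 9, |A ∩ B| = 2; needs |A ∖ B| = 2 — false.
(d) block I: |A| = 9, |A ∩ B| = 2; needs |A ∩ B| / |A| ≤ 2/5 — true.

2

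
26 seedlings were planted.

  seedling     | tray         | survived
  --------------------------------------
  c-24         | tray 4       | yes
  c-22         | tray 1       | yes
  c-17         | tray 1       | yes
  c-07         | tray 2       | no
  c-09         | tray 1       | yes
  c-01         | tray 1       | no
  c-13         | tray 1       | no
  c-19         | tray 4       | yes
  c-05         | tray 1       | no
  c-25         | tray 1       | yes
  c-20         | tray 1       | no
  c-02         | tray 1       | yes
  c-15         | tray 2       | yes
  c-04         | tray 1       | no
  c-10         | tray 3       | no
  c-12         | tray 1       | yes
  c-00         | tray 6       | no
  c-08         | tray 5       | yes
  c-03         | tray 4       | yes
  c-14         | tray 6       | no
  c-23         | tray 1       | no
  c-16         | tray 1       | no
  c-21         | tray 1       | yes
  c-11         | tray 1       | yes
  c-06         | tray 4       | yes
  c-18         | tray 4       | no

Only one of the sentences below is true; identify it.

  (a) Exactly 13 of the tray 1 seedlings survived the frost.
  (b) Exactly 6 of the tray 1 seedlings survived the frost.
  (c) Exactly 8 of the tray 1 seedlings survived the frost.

|A| = 15, |A ∩ B| = 8, |A ∖ B| = 7.
(a) requires |A ∩ B| = 13: false.
(b) requires |A ∩ B| = 6: false.
(c) requires |A ∩ B| = 8: true.

(c)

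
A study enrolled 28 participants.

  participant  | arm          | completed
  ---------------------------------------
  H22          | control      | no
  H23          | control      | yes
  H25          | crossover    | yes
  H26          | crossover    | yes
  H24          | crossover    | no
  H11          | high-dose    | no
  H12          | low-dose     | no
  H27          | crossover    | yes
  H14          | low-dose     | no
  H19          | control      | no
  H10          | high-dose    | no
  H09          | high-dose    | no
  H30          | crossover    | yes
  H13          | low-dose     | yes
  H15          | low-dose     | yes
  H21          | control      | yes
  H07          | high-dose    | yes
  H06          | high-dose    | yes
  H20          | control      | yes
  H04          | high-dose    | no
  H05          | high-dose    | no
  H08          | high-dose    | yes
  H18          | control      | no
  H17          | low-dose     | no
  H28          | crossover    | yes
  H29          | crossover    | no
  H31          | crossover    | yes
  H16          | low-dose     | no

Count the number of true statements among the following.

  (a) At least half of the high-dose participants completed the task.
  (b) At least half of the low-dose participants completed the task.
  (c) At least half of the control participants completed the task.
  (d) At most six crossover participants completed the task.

2

(a) high-dose: |A| = 8, |A ∩ B| = 3; needs |A ∩ B| ≥ |A ∖ B| — false.
(b) low-dose: |A| = 6, |A ∩ B| = 2; needs |A ∩ B| ≥ |A ∖ B| — false.
(c) control: |A| = 6, |A ∩ B| = 3; needs |A ∩ B| ≥ |A ∖ B| — true.
(d) crossover: |A| = 8, |A ∩ B| = 6; needs |A ∩ B| ≤ 6 — true.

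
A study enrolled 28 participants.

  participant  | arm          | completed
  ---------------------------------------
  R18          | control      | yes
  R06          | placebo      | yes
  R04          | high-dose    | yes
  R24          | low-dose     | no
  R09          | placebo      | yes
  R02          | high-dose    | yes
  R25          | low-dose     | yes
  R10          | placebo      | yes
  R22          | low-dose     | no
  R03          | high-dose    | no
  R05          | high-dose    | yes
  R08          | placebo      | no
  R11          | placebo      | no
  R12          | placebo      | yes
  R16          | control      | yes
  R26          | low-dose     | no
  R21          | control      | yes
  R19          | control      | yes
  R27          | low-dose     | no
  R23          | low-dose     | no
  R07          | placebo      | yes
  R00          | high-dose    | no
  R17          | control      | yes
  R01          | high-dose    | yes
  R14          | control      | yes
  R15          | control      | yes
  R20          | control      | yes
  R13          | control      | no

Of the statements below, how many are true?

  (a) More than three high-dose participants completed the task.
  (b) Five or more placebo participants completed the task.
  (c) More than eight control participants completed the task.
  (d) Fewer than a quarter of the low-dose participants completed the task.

3

(a) high-dose: |A| = 6, |A ∩ B| = 4; needs |A ∩ B| > 3 — true.
(b) placebo: |A| = 7, |A ∩ B| = 5; needs |A ∩ B| ≥ 5 — true.
(c) control: |A| = 9, |A ∩ B| = 8; needs |A ∩ B| > 8 — false.
(d) low-dose: |A| = 6, |A ∩ B| = 1; needs |A ∩ B| / |A| < 1/4 — true.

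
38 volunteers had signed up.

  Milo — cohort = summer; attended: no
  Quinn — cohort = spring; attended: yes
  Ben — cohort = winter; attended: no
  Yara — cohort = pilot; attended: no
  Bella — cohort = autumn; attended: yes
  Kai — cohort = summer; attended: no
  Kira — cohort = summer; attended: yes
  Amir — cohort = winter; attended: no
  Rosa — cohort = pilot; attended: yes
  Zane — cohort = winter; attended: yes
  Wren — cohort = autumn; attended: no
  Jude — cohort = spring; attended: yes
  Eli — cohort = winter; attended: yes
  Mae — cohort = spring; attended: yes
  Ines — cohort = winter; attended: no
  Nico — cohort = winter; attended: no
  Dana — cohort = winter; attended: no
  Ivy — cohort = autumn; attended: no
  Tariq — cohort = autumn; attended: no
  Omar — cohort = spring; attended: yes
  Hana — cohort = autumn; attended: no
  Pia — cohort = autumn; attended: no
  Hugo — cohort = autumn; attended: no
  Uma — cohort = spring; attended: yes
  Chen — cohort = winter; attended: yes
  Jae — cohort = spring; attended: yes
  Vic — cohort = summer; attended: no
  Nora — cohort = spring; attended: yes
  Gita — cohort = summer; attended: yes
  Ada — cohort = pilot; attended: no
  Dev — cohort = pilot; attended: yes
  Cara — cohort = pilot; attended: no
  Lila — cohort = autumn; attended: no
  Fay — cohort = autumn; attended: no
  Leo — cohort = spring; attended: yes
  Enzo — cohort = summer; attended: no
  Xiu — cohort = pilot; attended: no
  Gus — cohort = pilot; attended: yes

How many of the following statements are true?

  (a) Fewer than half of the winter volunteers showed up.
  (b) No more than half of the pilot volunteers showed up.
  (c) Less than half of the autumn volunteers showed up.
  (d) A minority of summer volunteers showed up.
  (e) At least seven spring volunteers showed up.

(a) winter: |A| = 8, |A ∩ B| = 3; needs |A ∩ B| < |A ∖ B| — true.
(b) pilot: |A| = 7, |A ∩ B| = 3; needs |A ∩ B| ≤ |A ∖ B| — true.
(c) autumn: |A| = 9, |A ∩ B| = 1; needs |A ∩ B| < |A ∖ B| — true.
(d) summer: |A| = 6, |A ∩ B| = 2; needs |A ∩ B| < |A ∖ B| — true.
(e) spring: |A| = 8, |A ∩ B| = 8; needs |A ∩ B| ≥ 7 — true.

5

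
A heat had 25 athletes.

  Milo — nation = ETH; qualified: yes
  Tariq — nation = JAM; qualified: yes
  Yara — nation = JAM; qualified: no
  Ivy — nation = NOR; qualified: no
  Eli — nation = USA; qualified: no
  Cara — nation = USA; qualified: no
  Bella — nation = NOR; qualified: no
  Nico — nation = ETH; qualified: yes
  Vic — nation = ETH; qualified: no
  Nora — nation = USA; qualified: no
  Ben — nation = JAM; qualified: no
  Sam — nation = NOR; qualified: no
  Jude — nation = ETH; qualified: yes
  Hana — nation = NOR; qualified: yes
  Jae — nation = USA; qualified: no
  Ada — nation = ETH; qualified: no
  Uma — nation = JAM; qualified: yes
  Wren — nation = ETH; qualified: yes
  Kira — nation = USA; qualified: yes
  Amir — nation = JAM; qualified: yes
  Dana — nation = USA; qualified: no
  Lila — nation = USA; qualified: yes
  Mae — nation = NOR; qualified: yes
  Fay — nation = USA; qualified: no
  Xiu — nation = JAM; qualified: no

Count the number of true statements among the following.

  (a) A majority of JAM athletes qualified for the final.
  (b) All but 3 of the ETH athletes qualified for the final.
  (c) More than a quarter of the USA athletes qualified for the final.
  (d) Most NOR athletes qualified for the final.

0

(a) JAM: |A| = 6, |A ∩ B| = 3; needs |A ∩ B| > |A ∖ B| — false.
(b) ETH: |A| = 6, |A ∩ B| = 4; needs |A ∖ B| = 3 — false.
(c) USA: |A| = 8, |A ∩ B| = 2; needs |A ∩ B| / |A| > 1/4 — false.
(d) NOR: |A| = 5, |A ∩ B| = 2; needs |A ∩ B| > |A ∖ B| — false.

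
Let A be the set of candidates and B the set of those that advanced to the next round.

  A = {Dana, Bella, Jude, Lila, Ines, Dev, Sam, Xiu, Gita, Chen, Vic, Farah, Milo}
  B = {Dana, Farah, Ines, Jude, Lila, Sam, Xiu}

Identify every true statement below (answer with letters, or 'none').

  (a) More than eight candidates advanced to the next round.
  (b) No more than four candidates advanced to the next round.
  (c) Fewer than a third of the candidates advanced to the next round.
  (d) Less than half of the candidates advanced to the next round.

none

|A| = 13, |A ∩ B| = 7, |A ∖ B| = 6.
(a) |A ∩ B| > 8: fails.
(b) |A ∩ B| ≤ 4: fails.
(c) |A ∩ B| / |A| < 1/3: fails.
(d) |A ∩ B| < |A ∖ B|: fails.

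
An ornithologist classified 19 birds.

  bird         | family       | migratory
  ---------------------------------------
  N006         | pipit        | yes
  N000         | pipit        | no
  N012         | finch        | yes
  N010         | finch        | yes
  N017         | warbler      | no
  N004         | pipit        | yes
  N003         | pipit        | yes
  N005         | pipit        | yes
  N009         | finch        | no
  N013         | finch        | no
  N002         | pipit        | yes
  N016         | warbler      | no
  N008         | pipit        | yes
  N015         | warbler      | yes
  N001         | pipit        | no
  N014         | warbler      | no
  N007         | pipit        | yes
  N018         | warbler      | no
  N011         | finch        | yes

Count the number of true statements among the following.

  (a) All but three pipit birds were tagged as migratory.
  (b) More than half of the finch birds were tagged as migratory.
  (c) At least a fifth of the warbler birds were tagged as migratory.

2

(a) pipit: |A| = 9, |A ∩ B| = 7; needs |A ∖ B| = 3 — false.
(b) finch: |A| = 5, |A ∩ B| = 3; needs |A ∩ B| > |A ∖ B| — true.
(c) warbler: |A| = 5, |A ∩ B| = 1; needs |A ∩ B| / |A| ≥ 1/5 — true.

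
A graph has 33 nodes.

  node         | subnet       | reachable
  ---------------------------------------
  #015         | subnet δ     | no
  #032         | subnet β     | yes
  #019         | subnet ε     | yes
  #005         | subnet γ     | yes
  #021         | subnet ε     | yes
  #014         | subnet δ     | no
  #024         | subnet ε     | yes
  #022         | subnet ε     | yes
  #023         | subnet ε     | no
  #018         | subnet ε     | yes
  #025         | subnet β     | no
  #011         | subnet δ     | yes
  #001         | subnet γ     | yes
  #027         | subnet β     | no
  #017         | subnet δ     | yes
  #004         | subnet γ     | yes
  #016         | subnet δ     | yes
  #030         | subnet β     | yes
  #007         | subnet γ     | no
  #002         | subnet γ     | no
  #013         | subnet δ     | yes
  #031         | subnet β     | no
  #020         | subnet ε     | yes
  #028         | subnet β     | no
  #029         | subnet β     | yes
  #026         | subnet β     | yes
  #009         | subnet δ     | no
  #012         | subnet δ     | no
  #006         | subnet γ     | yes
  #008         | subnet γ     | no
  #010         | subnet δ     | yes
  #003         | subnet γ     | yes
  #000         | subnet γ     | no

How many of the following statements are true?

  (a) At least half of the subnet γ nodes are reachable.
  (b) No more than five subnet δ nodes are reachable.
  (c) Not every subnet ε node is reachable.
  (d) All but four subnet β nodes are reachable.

4

(a) subnet γ: |A| = 9, |A ∩ B| = 5; needs |A ∩ B| ≥ |A ∖ B| — true.
(b) subnet δ: |A| = 9, |A ∩ B| = 5; needs |A ∩ B| ≤ 5 — true.
(c) subnet ε: |A| = 7, |A ∩ B| = 6; needs A ⊄ B (|A ∖ B| ≥ 1) — true.
(d) subnet β: |A| = 8, |A ∩ B| = 4; needs |A ∖ B| = 4 — true.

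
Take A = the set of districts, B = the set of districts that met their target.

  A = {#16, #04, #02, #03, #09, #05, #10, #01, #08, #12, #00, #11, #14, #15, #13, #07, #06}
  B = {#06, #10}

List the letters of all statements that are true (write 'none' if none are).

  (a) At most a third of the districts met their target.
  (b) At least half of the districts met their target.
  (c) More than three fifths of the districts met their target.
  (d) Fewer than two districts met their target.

|A| = 17, |A ∩ B| = 2, |A ∖ B| = 15.
(a) |A ∩ B| / |A| ≤ 1/3: holds.
(b) |A ∩ B| ≥ |A ∖ B|: fails.
(c) |A ∩ B| / |A| > 3/5: fails.
(d) |A ∩ B| < 2: fails.

(a)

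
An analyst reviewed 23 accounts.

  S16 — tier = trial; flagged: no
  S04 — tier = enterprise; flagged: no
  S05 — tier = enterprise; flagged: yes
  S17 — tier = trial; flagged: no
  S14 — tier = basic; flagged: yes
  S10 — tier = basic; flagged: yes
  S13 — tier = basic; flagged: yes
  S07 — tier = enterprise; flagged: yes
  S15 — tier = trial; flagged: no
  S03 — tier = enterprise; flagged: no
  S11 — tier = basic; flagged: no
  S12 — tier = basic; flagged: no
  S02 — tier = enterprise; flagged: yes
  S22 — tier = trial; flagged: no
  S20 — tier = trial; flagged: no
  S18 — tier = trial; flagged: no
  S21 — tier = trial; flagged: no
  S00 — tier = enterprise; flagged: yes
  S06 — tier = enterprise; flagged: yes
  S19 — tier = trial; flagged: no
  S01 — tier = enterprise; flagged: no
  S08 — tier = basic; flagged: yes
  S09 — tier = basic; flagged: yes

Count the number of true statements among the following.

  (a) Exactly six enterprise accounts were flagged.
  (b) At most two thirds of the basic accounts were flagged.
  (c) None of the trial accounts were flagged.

1

(a) enterprise: |A| = 8, |A ∩ B| = 5; needs |A ∩ B| = 6 — false.
(b) basic: |A| = 7, |A ∩ B| = 5; needs |A ∩ B| / |A| ≤ 2/3 — false.
(c) trial: |A| = 8, |A ∩ B| = 0; needs A ∩ B = ∅ (|A ∩ B| = 0) — true.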